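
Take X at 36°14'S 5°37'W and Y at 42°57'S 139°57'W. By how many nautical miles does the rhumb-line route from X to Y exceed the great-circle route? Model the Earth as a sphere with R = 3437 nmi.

Great circle: cos σ = sin φ₁ sin φ₂ + cos φ₁ cos φ₂ cos Δλ,  σ = 1.5807 rad → d_gc = 5432.7 nmi
Rhumb line: Δψ = -0.1523, q = Δφ/Δψ = 0.7696, d_rh = R√(Δφ²+q²Δλ²) = 6214.4 nmi
Excess = 6214.4 − 5432.7 = 781.7 ≈ 782 nmi

782 nmi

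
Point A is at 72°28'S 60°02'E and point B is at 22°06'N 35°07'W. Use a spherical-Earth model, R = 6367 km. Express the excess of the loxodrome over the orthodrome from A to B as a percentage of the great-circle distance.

Great circle: σ = 1.9647 rad → d_gc = Rσ = 12509.3 km
Rhumb: Δφ = +1.6505, Δλ = -1.6607, Δψ = +2.2651, q = Δφ/Δψ = 0.7287 → d_rh = R√(Δφ²+q²Δλ²) = 13030.5 km
Excess = (13030.5 − 12509.3) / 12509.3 = 521.2 / 12509.3 = 4.17% ≈ 4.2%

4.2%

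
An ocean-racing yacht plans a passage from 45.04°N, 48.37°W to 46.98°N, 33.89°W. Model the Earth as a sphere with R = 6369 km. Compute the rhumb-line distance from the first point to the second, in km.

Rhumb course C = atan2(Δλ, Δψ) with Δψ = ln[tan(π/4+φ₂/2)/tan(π/4+φ₁/2)] = +0.0488, Δλ = +0.2527 → C = 79.08°
d = R·|Δφ| / |cos C| = 6369·0.03386 / 0.18944 = 1138 km

1138 km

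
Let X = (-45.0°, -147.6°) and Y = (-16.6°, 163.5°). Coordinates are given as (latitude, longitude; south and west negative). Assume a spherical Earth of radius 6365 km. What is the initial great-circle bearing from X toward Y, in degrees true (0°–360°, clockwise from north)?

288.6°

θ = atan2( sin Δλ·cos φ₂ ,  cos φ₁ sin φ₂ − sin φ₁ cos φ₂ cos Δλ )
  = atan2(-0.7222, +0.2434) = 288.63°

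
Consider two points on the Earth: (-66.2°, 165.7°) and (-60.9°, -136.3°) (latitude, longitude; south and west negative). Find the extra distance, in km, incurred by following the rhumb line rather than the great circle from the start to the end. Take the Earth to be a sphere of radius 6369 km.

101 km

Great circle: cos σ = sin φ₁ sin φ₂ + cos φ₁ cos φ₂ cos Δλ,  σ = 0.4430 rad → d_gc = 2821.5 km
Rhumb line: Δψ = +0.2084, q = Δφ/Δψ = 0.4440, d_rh = R√(Δφ²+q²Δλ²) = 2922.4 km
Excess = 2922.4 − 2821.5 = 100.9 ≈ 101 km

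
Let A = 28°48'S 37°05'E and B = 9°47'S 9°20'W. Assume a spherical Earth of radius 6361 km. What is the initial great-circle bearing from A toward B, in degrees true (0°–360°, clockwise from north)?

θ = atan2( sin Δλ·cos φ₂ ,  cos φ₁ sin φ₂ − sin φ₁ cos φ₂ cos Δλ )
  = atan2(-0.7138, +0.1784) = 284.03°

284.0°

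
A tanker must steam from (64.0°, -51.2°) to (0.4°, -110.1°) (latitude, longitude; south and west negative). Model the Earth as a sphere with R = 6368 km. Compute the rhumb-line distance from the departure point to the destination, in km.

Δψ = ln[tan(π/4+φ₂/2)/tan(π/4+φ₁/2)] = -1.4589;  Δφ = -1.1100 rad,  Δλ = -1.0280 rad
q = Δφ/Δψ = 0.7609
d = R·√(Δφ² + q²Δλ²) = 6368·1.35792 = 8647 km

8647 km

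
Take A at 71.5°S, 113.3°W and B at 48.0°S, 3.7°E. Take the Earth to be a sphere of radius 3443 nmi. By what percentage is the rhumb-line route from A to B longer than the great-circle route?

15.6%

Great circle: σ = 0.9168 rad → d_gc = Rσ = 3156.6 nmi
Rhumb: Δφ = +0.4102, Δλ = +2.0420, Δψ = +0.8574, q = Δφ/Δψ = 0.4784 → d_rh = R√(Δφ²+q²Δλ²) = 3647.7 nmi
Excess = (3647.7 − 3156.6) / 3156.6 = 491.1 / 3156.6 = 15.56% ≈ 15.6%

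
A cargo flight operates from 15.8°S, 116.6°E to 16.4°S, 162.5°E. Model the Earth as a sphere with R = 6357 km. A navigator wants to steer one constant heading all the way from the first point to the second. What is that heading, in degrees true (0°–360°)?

Meridional parts: M(φ₁)=-0.2793, M(φ₂)=-0.2902 → ΔM = -0.0109;  Δλ = +0.8011 rad
tan C = Δλ / ΔM = -73.4992 → C = 90.78°

90.8°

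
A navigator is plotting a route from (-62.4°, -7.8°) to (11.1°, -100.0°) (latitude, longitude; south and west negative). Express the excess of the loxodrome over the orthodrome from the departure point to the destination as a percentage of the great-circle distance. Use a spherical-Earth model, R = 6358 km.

3.4%

Great circle: σ = 1.7600 rad → d_gc = Rσ = 11190.0 km
Rhumb: Δφ = +1.2828, Δλ = -1.6092, Δψ = +1.5989, q = Δφ/Δψ = 0.8023 → d_rh = R√(Δφ²+q²Δλ²) = 11571.7 km
Excess = (11571.7 − 11190.0) / 11190.0 = 381.7 / 11190.0 = 3.41% ≈ 3.4%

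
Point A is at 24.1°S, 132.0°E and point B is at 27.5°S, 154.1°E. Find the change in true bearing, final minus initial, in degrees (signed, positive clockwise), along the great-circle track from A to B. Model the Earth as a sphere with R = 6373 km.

At departure: θ₁ = atan2(sin Δλ cos φ₂, cos φ₁ sin φ₂ − sin φ₁ cos φ₂ cos Δλ) = 104.44°
At arrival: θ₂ = atan2(sin Δλ cos φ₁, −cos φ₂ sin φ₁ + sin φ₂ cos φ₁ cos Δλ) = 94.72°
Δθ = θ₂ − θ₁ = -9.7°

-9.7°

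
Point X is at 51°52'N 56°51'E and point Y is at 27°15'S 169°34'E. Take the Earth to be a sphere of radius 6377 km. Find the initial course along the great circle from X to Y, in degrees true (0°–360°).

θ = atan2( sin Δλ·cos φ₂ ,  cos φ₁ sin φ₂ − sin φ₁ cos φ₂ cos Δλ )
  = atan2(+0.8201, -0.0127) = 90.89°

90.9°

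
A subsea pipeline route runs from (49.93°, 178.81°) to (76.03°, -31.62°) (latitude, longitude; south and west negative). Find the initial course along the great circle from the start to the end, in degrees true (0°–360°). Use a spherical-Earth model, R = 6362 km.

N = sin Δλ·cos φ₂ = +0.1223;  D = cos φ₁ sin φ₂ − sin φ₁ cos φ₂ cos Δλ = +0.7840
initial course = atan2(N, D) = 8.86°

8.9°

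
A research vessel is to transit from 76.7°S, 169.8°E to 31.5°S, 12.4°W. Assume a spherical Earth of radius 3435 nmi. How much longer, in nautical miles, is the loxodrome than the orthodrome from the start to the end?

Great circle: cos σ = sin φ₁ sin φ₂ + cos φ₁ cos φ₂ cos Δλ,  σ = 1.2530 rad → d_gc = 4304.0 nmi
Rhumb line: Δψ = +1.5693, q = Δφ/Δψ = 0.5027, d_rh = R√(Δφ²+q²Δλ²) = 6004.6 nmi
Excess = 6004.6 − 4304.0 = 1700.6 ≈ 1701 nmi

1701 nmi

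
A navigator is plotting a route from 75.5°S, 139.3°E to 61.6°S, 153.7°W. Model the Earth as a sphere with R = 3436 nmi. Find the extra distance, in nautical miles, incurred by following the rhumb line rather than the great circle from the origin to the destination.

Great circle: cos σ = sin φ₁ sin φ₂ + cos φ₁ cos φ₂ cos Δλ,  σ = 0.4552 rad → d_gc = 1564.2 nmi
Rhumb line: Δψ = +0.6877, q = Δφ/Δψ = 0.3528, d_rh = R√(Δφ²+q²Δλ²) = 1644.4 nmi
Excess = 1644.4 − 1564.2 = 80.2 ≈ 80 nmi

80 nmi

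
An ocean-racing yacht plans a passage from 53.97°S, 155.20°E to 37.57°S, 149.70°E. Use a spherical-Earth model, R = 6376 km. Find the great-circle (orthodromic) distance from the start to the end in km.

1873 km

Haversine: a = sin²(Δφ/2)+cos φ₁ cos φ₂ sin²(Δλ/2) = 0.02142;  σ = 2·atan2(√a,√(1−a))
σ = 16.830° → d = Rσ = 6376·0.29374 = 1873 km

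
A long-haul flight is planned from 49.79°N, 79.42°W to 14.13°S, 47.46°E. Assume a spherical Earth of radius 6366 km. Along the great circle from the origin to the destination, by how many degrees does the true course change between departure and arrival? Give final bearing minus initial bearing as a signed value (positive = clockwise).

+71.7°

Initial bearing θ₁ = atan2(sin Δλ cos φ₂, cos φ₁ sin φ₂ − sin φ₁ cos φ₂ cos Δλ) = 69.71°
Final bearing θ₂ = (initial bearing from the destination back to the start) + 180° = 141.36°
Δθ = θ₂ − θ₁ = +71.7°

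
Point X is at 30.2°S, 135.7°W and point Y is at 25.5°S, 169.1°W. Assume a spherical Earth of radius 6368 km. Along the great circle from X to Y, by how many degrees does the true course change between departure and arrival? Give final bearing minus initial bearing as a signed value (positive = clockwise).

At departure: θ₁ = atan2(sin Δλ cos φ₂, cos φ₁ sin φ₂ − sin φ₁ cos φ₂ cos Δλ) = 270.80°
At arrival: θ₂ = atan2(sin Δλ cos φ₁, −cos φ₂ sin φ₁ + sin φ₂ cos φ₁ cos Δλ) = 286.77°
Δθ = θ₂ − θ₁ = +16.0°

+16.0°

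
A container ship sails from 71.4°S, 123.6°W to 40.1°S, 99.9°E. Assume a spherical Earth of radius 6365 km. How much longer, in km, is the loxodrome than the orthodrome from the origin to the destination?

1518 km

Great circle: cos σ = sin φ₁ sin φ₂ + cos φ₁ cos φ₂ cos Δλ,  σ = 1.1224 rad → d_gc = 7144.2 km
Rhumb line: Δψ = +1.0442, q = Δφ/Δψ = 0.5232, d_rh = R√(Δφ²+q²Δλ²) = 8661.8 km
Excess = 8661.8 − 7144.2 = 1517.6 ≈ 1518 km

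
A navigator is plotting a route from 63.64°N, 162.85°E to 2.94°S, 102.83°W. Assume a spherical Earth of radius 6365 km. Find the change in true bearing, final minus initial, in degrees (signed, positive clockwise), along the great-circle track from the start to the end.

+66.2°

Initial bearing θ₁ = atan2(sin Δλ cos φ₂, cos φ₁ sin φ₂ − sin φ₁ cos φ₂ cos Δλ) = 87.43°
Final bearing θ₂ = (initial bearing from the destination back to the start) + 180° = 153.63°
Δθ = θ₂ − θ₁ = +66.2°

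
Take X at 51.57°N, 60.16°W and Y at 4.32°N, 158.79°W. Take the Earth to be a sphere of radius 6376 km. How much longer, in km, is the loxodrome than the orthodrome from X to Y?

Great circle: cos σ = sin φ₁ sin φ₂ + cos φ₁ cos φ₂ cos Δλ,  σ = 1.6048 rad → d_gc = 10232.18 km
Rhumb line: Δψ = -0.9786, q = Δφ/Δψ = 0.8427, d_rh = R√(Δφ²+q²Δλ²) = 10639.73 km
Excess = 10639.73 − 10232.18 = 407.55 ≈ 408 km

408 km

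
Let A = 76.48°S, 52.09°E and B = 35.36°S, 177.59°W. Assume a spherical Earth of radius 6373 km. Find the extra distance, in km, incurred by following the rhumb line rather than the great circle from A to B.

Great circle: cos σ = sin φ₁ sin φ₂ + cos φ₁ cos φ₂ cos Δλ,  σ = 1.1160 rad → d_gc = 7112.1 km
Rhumb line: Δψ = +1.4720, q = Δφ/Δψ = 0.4875, d_rh = R√(Δφ²+q²Δλ²) = 8418.1 km
Excess = 8418.1 − 7112.1 = 1306.0 ≈ 1306 km

1306 km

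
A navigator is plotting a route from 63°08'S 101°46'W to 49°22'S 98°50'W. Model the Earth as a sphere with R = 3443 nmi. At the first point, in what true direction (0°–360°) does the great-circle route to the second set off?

8.0°

θ = atan2( sin Δλ·cos φ₂ ,  cos φ₁ sin φ₂ − sin φ₁ cos φ₂ cos Δλ )
  = atan2(+0.0333, +0.2372) = 8.00°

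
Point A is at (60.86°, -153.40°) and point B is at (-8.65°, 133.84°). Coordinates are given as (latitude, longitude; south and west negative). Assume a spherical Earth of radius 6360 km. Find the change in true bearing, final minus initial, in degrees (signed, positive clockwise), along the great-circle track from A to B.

Initial bearing θ₁ = atan2(sin Δλ cos φ₂, cos φ₁ sin φ₂ − sin φ₁ cos φ₂ cos Δλ) = 250.78°
Final bearing θ₂ = (initial bearing from the destination back to the start) + 180° = 207.72°
Δθ = θ₂ − θ₁ = -43.1°

-43.1°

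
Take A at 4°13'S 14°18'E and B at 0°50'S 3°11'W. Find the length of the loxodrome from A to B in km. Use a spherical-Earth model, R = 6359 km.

1974 km

Δψ = ln[tan(π/4+φ₂/2)/tan(π/4+φ₁/2)] = +0.0591;  Δφ = +0.0591 rad,  Δλ = -0.3051 rad
q = Δφ/Δψ = 0.9989
d = R·√(Δφ² + q²Δλ²) = 6359·0.31047 = 1974 km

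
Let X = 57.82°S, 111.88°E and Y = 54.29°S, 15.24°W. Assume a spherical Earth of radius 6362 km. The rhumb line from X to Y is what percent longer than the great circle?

18.3%

Great circle: σ = 1.0476 rad → d_gc = Rσ = 6664.9 km
Rhumb: Δφ = +0.0616, Δλ = -2.2187, Δψ = +0.1104, q = Δφ/Δψ = 0.5579 → d_rh = R√(Δφ²+q²Δλ²) = 7884.8 km
Excess = (7884.8 − 6664.9) / 6664.9 = 1219.9 / 6664.9 = 18.30% ≈ 18.3%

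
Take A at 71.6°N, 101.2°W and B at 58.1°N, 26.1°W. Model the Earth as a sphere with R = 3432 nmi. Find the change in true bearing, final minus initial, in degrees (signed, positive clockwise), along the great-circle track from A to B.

Initial bearing θ₁ = atan2(sin Δλ cos φ₂, cos φ₁ sin φ₂ − sin φ₁ cos φ₂ cos Δλ) = 74.77°
Final bearing θ₂ = (initial bearing from the destination back to the start) + 180° = 144.81°
Δθ = θ₂ − θ₁ = +70.0°

+70.0°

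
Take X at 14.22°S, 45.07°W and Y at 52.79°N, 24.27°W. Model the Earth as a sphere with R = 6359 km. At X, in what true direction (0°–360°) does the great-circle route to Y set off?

13.3°

N = sin Δλ·cos φ₂ = +0.2147;  D = cos φ₁ sin φ₂ − sin φ₁ cos φ₂ cos Δλ = +0.9109
initial course = atan2(N, D) = 13.27°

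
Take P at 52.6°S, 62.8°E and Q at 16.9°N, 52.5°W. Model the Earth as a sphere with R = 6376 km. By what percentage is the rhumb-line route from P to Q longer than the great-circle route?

Great circle: σ = 2.0706 rad → d_gc = Rσ = 13202.5 km
Rhumb: Δφ = +1.2130, Δλ = -2.0124, Δψ = +1.3826, q = Δφ/Δψ = 0.8773 → d_rh = R√(Δφ²+q²Δλ²) = 13657.7 km
Excess = (13657.7 − 13202.5) / 13202.5 = 455.2 / 13202.5 = 3.448% ≈ 3.4%

3.4%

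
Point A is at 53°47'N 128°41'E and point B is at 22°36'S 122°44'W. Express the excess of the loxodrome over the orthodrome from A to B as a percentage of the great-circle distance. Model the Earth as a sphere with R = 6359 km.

Great circle: σ = 2.0759 rad → d_gc = Rσ = 13200.5 km
Rhumb: Δφ = -1.3331, Δλ = +1.8951, Δψ = -1.5228, q = Δφ/Δψ = 0.8754 → d_rh = R√(Δφ²+q²Δλ²) = 13533.9 km
Excess = (13533.9 − 13200.5) / 13200.5 = 333.4 / 13200.5 = 2.53% ≈ 2.5%

2.5%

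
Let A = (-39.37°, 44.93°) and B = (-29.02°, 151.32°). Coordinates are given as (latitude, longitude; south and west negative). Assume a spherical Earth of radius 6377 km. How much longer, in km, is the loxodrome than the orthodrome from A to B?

567 km

Great circle: cos σ = sin φ₁ sin φ₂ + cos φ₁ cos φ₂ cos Δλ,  σ = 1.4536 rad → d_gc = 9269.3 km
Rhumb line: Δψ = +0.2190, q = Δφ/Δψ = 0.8250, d_rh = R√(Δφ²+q²Δλ²) = 9836.2 km
Excess = 9836.2 − 9269.3 = 566.9 ≈ 567 km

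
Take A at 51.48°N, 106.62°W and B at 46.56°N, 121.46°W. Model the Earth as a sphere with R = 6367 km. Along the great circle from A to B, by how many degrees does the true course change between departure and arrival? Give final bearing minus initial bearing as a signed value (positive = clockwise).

Initial bearing θ₁ = atan2(sin Δλ cos φ₂, cos φ₁ sin φ₂ − sin φ₁ cos φ₂ cos Δλ) = 248.94°
Final bearing θ₂ = (initial bearing from the destination back to the start) + 180° = 237.70°
Δθ = θ₂ − θ₁ = -11.2°

-11.2°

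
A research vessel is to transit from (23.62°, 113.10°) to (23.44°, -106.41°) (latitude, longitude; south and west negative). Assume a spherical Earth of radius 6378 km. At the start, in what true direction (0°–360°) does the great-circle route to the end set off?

θ = atan2( sin Δλ·cos φ₂ ,  cos φ₁ sin φ₂ − sin φ₁ cos φ₂ cos Δλ )
  = atan2(+0.5837, +0.6481) = 42.01°

42.0°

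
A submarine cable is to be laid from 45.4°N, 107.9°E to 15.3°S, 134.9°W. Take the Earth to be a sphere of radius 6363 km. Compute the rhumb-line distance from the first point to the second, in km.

Δψ = ln[tan(π/4+φ₂/2)/tan(π/4+φ₁/2)] = -1.1615;  Δφ = -1.0594 rad,  Δλ = +2.0455 rad
q = Δφ/Δψ = 0.9121
d = R·√(Δφ² + q²Δλ²) = 6363·2.14548 = 13652 km

13652 km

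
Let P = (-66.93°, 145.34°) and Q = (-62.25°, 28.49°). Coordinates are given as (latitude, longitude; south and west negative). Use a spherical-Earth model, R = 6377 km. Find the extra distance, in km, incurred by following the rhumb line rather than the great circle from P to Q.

Great circle: cos σ = sin φ₁ sin φ₂ + cos φ₁ cos φ₂ cos Δλ,  σ = 0.7498 rad → d_gc = 4781.7 km
Rhumb line: Δψ = +0.1909, q = Δφ/Δψ = 0.4279, d_rh = R√(Δφ²+q²Δλ²) = 5589.5 km
Excess = 5589.5 − 4781.7 = 807.8 ≈ 808 km

808 km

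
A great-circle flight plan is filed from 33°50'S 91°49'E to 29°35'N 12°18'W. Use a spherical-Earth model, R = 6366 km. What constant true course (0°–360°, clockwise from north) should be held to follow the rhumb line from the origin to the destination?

Meridional parts: M(φ₁)=-0.6282, M(φ₂)=+0.5409 → ΔM = +1.1691;  Δλ = -1.8172 rad
tan C = Δλ / ΔM = -1.5544 → C = 302.76°

302.8°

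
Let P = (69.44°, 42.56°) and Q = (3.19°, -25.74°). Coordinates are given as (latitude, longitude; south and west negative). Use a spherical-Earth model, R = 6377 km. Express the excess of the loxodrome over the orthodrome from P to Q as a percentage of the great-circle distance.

Great circle: σ = 1.3880 rad → d_gc = Rσ = 8851.5 km
Rhumb: Δφ = -1.1563, Δλ = -1.1921, Δψ = -1.6515, q = Δφ/Δψ = 0.7001 → d_rh = R√(Δφ²+q²Δλ²) = 9093.8 km
Excess = (9093.8 − 8851.5) / 8851.5 = 242.3 / 8851.5 = 2.74% ≈ 2.7%

2.7%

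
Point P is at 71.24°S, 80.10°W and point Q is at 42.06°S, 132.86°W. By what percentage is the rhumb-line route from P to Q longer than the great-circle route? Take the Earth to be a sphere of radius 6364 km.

2.6%

Great circle: σ = 0.6780 rad → d_gc = Rσ = 4314.9 km
Rhumb: Δφ = +0.5093, Δλ = -0.9208, Δψ = +0.9901, q = Δφ/Δψ = 0.5144 → d_rh = R√(Δφ²+q²Δλ²) = 4426.2 km
Excess = (4426.2 − 4314.9) / 4314.9 = 111.3 / 4314.9 = 2.58% ≈ 2.6%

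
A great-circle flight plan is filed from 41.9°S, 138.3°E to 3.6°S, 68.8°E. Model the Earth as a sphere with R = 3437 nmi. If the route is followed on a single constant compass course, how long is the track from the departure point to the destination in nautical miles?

4394 nmi

Δψ = ln[tan(π/4+φ₂/2)/tan(π/4+φ₁/2)] = +0.7439;  Δφ = +0.6685 rad,  Δλ = -1.2130 rad
q = Δφ/Δψ = 0.8985
d = R·√(Δφ² + q²Δλ²) = 3437·1.27858 = 4394 nmi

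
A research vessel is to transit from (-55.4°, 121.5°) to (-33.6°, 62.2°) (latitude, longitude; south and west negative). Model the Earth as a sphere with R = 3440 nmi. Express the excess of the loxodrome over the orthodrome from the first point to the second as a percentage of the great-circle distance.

Great circle: σ = 0.7996 rad → d_gc = Rσ = 2750.7 nmi
Rhumb: Δφ = +0.3805, Δλ = -1.0350, Δψ = +0.5432, q = Δφ/Δψ = 0.7004 → d_rh = R√(Δφ²+q²Δλ²) = 2816.4 nmi
Excess = (2816.4 − 2750.7) / 2750.7 = 65.7 / 2750.7 = 2.39% ≈ 2.4%

2.4%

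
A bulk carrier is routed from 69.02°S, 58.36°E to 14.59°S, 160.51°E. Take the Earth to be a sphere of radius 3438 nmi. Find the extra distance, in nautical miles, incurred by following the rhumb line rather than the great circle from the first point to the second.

382 nmi

Great circle: cos σ = sin φ₁ sin φ₂ + cos φ₁ cos φ₂ cos Δλ,  σ = 1.4078 rad → d_gc = 4840.0 nmi
Rhumb line: Δψ = +1.4291, q = Δφ/Δψ = 0.6647, d_rh = R√(Δφ²+q²Δλ²) = 5221.9 nmi
Excess = 5221.9 − 4840.0 = 381.9 ≈ 382 nmi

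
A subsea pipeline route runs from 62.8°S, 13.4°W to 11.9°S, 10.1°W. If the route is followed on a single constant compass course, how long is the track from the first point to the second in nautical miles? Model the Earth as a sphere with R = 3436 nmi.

Δψ = ln[tan(π/4+φ₂/2)/tan(π/4+φ₁/2)] = +1.2099;  Δφ = +0.8884 rad,  Δλ = +0.0576 rad
q = Δφ/Δψ = 0.7342
d = R·√(Δφ² + q²Δλ²) = 3436·0.88938 = 3056 nmi

3056 nmi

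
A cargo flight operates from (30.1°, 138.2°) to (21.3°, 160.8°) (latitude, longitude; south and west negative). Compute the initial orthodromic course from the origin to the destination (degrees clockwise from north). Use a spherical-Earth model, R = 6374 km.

108.1°

θ = atan2( sin Δλ·cos φ₂ ,  cos φ₁ sin φ₂ − sin φ₁ cos φ₂ cos Δλ )
  = atan2(+0.3580, -0.1171) = 108.11°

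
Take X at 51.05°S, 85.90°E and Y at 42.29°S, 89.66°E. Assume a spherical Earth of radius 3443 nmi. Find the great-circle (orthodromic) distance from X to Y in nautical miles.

549 nmi

Haversine: a = sin²(Δφ/2)+cos φ₁ cos φ₂ sin²(Δλ/2) = 0.00633;  σ = 2·atan2(√a,√(1−a))
σ = 9.129° → d = Rσ = 3443·0.15933 = 549 nmi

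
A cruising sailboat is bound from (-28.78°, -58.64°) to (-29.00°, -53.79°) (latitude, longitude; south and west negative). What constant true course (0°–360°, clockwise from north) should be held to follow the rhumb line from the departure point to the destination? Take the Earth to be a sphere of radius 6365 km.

93.0°

Meridional parts: M(φ₁)=-0.5249, M(φ₂)=-0.5293 → ΔM = -0.0044;  Δλ = +0.0846 rad
tan C = Δλ / ΔM = -19.3019 → C = 92.97°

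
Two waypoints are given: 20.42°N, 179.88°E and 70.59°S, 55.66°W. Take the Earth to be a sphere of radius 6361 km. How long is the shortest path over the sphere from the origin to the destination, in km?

cos σ = sin φ₁ sin φ₂ + cos φ₁ cos φ₂ cos Δλ
      = sin(20.42°)sin(-70.59°) + cos(20.42°)cos(-70.59°)cos(124.46°) = -0.5053
σ = 120.351° → d = Rσ = 6361·2.10052 = 13361 km

13361 km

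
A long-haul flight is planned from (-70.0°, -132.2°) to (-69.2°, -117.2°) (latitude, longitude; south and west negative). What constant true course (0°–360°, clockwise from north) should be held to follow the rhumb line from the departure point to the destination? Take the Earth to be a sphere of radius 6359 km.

81.3°

Meridional parts: M(φ₁)=-1.7354, M(φ₂)=-1.6954 → ΔM = +0.0401;  Δλ = +0.2618 rad
tan C = Δλ / ΔM = +6.5349 → C = 81.30°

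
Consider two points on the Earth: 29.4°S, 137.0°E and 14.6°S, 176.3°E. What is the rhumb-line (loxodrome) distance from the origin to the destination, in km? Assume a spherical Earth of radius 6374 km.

Rhumb course C = atan2(Δλ, Δψ) with Δψ = ln[tan(π/4+φ₂/2)/tan(π/4+φ₁/2)] = +0.2796, Δλ = +0.6859 → C = 67.82°
d = R·|Δφ| / |cos C| = 6374·0.25831 / 0.37751 = 4361 km

4361 km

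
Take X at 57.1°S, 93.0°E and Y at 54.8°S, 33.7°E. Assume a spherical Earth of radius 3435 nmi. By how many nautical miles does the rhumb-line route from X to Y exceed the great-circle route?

63 nmi

Great circle: cos σ = sin φ₁ sin φ₂ + cos φ₁ cos φ₂ cos Δλ,  σ = 0.5625 rad → d_gc = 1932.06 nmi
Rhumb line: Δψ = +0.0717, q = Δφ/Δψ = 0.5597, d_rh = R√(Δφ²+q²Δλ²) = 1994.64 nmi
Excess = 1994.64 − 1932.06 = 62.58 ≈ 63 nmi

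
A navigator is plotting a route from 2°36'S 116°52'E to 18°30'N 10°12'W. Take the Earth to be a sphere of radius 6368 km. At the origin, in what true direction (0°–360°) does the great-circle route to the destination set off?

291.0°

N = sin Δλ·cos φ₂ = -0.7567;  D = cos φ₁ sin φ₂ − sin φ₁ cos φ₂ cos Δλ = +0.2910
initial course = atan2(N, D) = 291.04°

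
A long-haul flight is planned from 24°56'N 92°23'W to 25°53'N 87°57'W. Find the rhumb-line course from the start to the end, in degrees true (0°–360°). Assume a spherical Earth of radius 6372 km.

76.7°

Δψ = ln[tan(π/4+φ₂/2)/tan(π/4+φ₁/2)] = +0.0184
Δλ = +0.0774 rad (taken the short way round)
course = atan2(Δλ, Δψ) = 76.65°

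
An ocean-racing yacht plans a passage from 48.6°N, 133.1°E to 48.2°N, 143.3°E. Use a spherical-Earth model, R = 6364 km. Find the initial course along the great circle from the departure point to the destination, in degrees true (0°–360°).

θ = atan2( sin Δλ·cos φ₂ ,  cos φ₁ sin φ₂ − sin φ₁ cos φ₂ cos Δλ )
  = atan2(+0.1180, +0.0009) = 89.55°

89.6°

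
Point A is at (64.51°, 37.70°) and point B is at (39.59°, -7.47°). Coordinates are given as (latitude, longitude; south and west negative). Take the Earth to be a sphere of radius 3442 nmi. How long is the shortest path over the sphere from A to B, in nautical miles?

2162 nmi

Haversine: a = sin²(Δφ/2)+cos φ₁ cos φ₂ sin²(Δλ/2) = 0.09547;  σ = 2·atan2(√a,√(1−a))
σ = 35.995° → d = Rσ = 3442·0.62824 = 2162 nmi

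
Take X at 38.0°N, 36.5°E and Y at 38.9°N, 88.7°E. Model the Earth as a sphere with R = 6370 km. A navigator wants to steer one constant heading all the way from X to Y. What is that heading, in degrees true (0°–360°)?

Δψ = ln[tan(π/4+φ₂/2)/tan(π/4+φ₁/2)] = +0.0201
Δλ = +0.9111 rad (taken the short way round)
course = atan2(Δλ, Δψ) = 88.74°

88.7°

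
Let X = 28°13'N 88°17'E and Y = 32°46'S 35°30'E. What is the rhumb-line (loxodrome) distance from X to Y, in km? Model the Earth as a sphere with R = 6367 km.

8776 km

Rhumb course C = atan2(Δλ, Δψ) with Δψ = ln[tan(π/4+φ₂/2)/tan(π/4+φ₁/2)] = -1.1196, Δλ = -0.9212 → C = 219.45°
d = R·|Δφ| / |cos C| = 6367·1.06436 / 0.77218 = 8776 km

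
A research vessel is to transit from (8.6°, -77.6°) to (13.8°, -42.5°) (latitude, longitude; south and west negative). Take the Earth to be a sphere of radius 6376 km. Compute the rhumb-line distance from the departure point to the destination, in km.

3874 km

Δψ = ln[tan(π/4+φ₂/2)/tan(π/4+φ₁/2)] = +0.0926;  Δφ = +0.0908 rad,  Δλ = +0.6126 rad
q = Δφ/Δψ = 0.9806
d = R·√(Δφ² + q²Δλ²) = 6376·0.60754 = 3874 km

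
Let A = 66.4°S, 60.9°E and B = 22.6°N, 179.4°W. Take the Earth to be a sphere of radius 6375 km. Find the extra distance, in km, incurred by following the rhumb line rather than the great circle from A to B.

816 km

Great circle: cos σ = sin φ₁ sin φ₂ + cos φ₁ cos φ₂ cos Δλ,  σ = 2.1356 rad → d_gc = 13614.7 km
Rhumb line: Δψ = +1.9709, q = Δφ/Δψ = 0.7881, d_rh = R√(Δφ²+q²Δλ²) = 14430.5 km
Excess = 14430.5 − 13614.7 = 815.8 ≈ 816 km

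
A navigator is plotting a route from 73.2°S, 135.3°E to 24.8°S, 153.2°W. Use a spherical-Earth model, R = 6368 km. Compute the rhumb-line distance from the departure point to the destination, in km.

7065 km

Rhumb course C = atan2(Δλ, Δψ) with Δψ = ln[tan(π/4+φ₂/2)/tan(π/4+φ₁/2)] = +1.4658, Δλ = +1.2479 → C = 40.41°
d = R·|Δφ| / |cos C| = 6368·0.84474 / 0.76142 = 7065 km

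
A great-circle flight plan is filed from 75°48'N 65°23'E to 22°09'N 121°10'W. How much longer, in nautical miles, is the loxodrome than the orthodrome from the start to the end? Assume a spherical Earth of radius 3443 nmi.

1699 nmi

Great circle: cos σ = sin φ₁ sin φ₂ + cos φ₁ cos φ₂ cos Δλ,  σ = 1.4305 rad → d_gc = 4925.4 nmi
Rhumb line: Δψ = -1.6864, q = Δφ/Δψ = 0.5552, d_rh = R√(Δφ²+q²Δλ²) = 6624.7 nmi
Excess = 6624.7 − 4925.4 = 1699.3 ≈ 1699 nmi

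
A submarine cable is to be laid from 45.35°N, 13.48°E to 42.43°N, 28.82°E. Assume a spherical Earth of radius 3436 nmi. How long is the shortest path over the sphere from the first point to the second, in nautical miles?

cos σ = sin φ₁ sin φ₂ + cos φ₁ cos φ₂ cos Δλ
      = sin(45.35°)sin(42.43°) + cos(45.35°)cos(42.43°)cos(15.34°) = 0.9802
σ = 11.414° → d = Rσ = 3436·0.19922 = 685 nmi

685 nmi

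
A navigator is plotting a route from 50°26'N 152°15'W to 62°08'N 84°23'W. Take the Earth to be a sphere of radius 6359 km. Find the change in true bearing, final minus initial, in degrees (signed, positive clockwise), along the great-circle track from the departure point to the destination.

Initial bearing θ₁ = atan2(sin Δλ cos φ₂, cos φ₁ sin φ₂ − sin φ₁ cos φ₂ cos Δλ) = 45.37°
Final bearing θ₂ = (initial bearing from the destination back to the start) + 180° = 104.10°
Δθ = θ₂ − θ₁ = +58.7°

+58.7°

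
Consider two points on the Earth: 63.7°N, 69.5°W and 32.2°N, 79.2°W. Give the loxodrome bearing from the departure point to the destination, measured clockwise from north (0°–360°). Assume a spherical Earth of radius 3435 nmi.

191.1°

Δψ = ln[tan(π/4+φ₂/2)/tan(π/4+φ₁/2)] = -0.8599
Δλ = -0.1693 rad (taken the short way round)
course = atan2(Δλ, Δψ) = 191.14°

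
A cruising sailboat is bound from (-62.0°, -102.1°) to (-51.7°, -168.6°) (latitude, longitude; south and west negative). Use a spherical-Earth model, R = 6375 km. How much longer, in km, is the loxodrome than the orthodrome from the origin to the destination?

Great circle: cos σ = sin φ₁ sin φ₂ + cos φ₁ cos φ₂ cos Δλ,  σ = 0.6284 rad → d_gc = 4006.4 km
Rhumb line: Δψ = +0.3313, q = Δφ/Δψ = 0.5426, d_rh = R√(Δφ²+q²Δλ²) = 4175.2 km
Excess = 4175.2 − 4006.4 = 168.8 ≈ 169 km

169 km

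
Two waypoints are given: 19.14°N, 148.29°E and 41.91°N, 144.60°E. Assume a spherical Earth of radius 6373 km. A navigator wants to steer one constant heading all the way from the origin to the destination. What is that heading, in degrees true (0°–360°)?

352.1°

Meridional parts: M(φ₁)=+0.3404, M(φ₂)=+0.8071 → ΔM = +0.4666;  Δλ = -0.0644 rad
tan C = Δλ / ΔM = -0.1380 → C = 352.14°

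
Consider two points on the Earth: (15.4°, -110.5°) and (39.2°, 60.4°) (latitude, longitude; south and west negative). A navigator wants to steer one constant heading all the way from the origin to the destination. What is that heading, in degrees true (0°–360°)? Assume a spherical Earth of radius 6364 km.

Meridional parts: M(φ₁)=+0.2721, M(φ₂)=+0.7448 → ΔM = +0.4727;  Δλ = +2.9828 rad
tan C = Δλ / ΔM = +6.3099 → C = 80.99°

81.0°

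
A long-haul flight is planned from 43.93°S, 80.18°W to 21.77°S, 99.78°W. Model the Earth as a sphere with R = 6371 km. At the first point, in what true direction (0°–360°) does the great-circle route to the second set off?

θ = atan2( sin Δλ·cos φ₂ ,  cos φ₁ sin φ₂ − sin φ₁ cos φ₂ cos Δλ )
  = atan2(-0.3115, +0.3399) = 317.49°

317.5°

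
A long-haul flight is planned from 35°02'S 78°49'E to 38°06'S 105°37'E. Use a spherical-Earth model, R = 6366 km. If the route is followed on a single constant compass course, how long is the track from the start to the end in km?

2415 km

Rhumb course C = atan2(Δλ, Δψ) with Δψ = ln[tan(π/4+φ₂/2)/tan(π/4+φ₁/2)] = -0.0667, Δλ = +0.4677 → C = 98.11°
d = R·|Δφ| / |cos C| = 6366·0.05352 / 0.14108 = 2415 km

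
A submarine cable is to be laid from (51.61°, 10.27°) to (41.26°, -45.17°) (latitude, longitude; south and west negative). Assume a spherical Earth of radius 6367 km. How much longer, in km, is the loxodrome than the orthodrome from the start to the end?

Great circle: cos σ = sin φ₁ sin φ₂ + cos φ₁ cos φ₂ cos Δλ,  σ = 0.6734 rad → d_gc = 4287.42 km
Rhumb line: Δψ = -0.2633, q = Δφ/Δψ = 0.6862, d_rh = R√(Δφ²+q²Δλ²) = 4380.93 km
Excess = 4380.93 − 4287.42 = 93.51 ≈ 94 km

94 km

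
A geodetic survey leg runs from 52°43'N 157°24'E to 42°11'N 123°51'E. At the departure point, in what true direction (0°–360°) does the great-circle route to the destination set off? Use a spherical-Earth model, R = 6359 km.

258.3°

θ = atan2( sin Δλ·cos φ₂ ,  cos φ₁ sin φ₂ − sin φ₁ cos φ₂ cos Δλ )
  = atan2(-0.4095, -0.0846) = 258.33°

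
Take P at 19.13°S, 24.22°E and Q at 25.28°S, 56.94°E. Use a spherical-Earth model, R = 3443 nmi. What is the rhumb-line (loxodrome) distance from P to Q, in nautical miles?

1856 nmi

Δψ = ln[tan(π/4+φ₂/2)/tan(π/4+φ₁/2)] = -0.1160;  Δφ = -0.1073 rad,  Δλ = +0.5711 rad
q = Δφ/Δψ = 0.9252
d = R·√(Δφ² + q²Δλ²) = 3443·0.53917 = 1856 nmi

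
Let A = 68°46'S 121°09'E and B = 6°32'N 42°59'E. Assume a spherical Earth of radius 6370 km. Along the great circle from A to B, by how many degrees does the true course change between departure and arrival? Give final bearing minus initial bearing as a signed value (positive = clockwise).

+55.9°

At departure: θ₁ = atan2(sin Δλ cos φ₂, cos φ₁ sin φ₂ − sin φ₁ cos φ₂ cos Δλ) = 283.37°
At arrival: θ₂ = atan2(sin Δλ cos φ₁, −cos φ₂ sin φ₁ + sin φ₂ cos φ₁ cos Δλ) = 339.23°
Δθ = θ₂ − θ₁ = +55.9°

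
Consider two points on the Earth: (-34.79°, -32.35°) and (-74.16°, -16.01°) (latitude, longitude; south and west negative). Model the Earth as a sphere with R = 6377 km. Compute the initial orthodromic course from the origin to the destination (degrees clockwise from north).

N = sin Δλ·cos φ₂ = +0.0768;  D = cos φ₁ sin φ₂ − sin φ₁ cos φ₂ cos Δλ = -0.6406
initial course = atan2(N, D) = 173.16°

173.2°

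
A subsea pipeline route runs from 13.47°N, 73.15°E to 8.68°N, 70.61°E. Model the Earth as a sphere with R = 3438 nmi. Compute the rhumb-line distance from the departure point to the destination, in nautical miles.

324 nmi

Rhumb course C = atan2(Δλ, Δψ) with Δψ = ln[tan(π/4+φ₂/2)/tan(π/4+φ₁/2)] = -0.0852, Δλ = -0.0443 → C = 207.48°
d = R·|Δφ| / |cos C| = 3438·0.08360 / 0.88713 = 324 nmi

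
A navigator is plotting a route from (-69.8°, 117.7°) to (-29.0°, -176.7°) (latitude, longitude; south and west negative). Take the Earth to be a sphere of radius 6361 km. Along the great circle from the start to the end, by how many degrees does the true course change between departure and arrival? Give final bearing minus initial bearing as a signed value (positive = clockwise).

-55.1°

Initial bearing θ₁ = atan2(sin Δλ cos φ₂, cos φ₁ sin φ₂ − sin φ₁ cos φ₂ cos Δλ) = 77.84°
Final bearing θ₂ = (initial bearing from the destination back to the start) + 180° = 22.70°
Δθ = θ₂ − θ₁ = -55.1°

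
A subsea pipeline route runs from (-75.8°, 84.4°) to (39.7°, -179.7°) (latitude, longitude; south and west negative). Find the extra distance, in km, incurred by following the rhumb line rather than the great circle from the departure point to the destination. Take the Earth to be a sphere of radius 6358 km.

487 km

Great circle: cos σ = sin φ₁ sin φ₂ + cos φ₁ cos φ₂ cos Δλ,  σ = 2.2635 rad → d_gc = 14391.6 km
Rhumb line: Δψ = +2.8391, q = Δφ/Δψ = 0.7100, d_rh = R√(Δφ²+q²Δλ²) = 14878.3 km
Excess = 14878.3 − 14391.6 = 486.7 ≈ 487 km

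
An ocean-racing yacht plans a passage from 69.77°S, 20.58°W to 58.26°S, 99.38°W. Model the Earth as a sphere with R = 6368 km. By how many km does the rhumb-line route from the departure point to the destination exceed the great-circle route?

257 km

Great circle: cos σ = sin φ₁ sin φ₂ + cos φ₁ cos φ₂ cos Δλ,  σ = 0.5857 rad → d_gc = 3729.86 km
Rhumb line: Δψ = +0.4660, q = Δφ/Δψ = 0.4311, d_rh = R√(Δφ²+q²Δλ²) = 3986.43 km
Excess = 3986.43 − 3729.86 = 256.57 ≈ 257 km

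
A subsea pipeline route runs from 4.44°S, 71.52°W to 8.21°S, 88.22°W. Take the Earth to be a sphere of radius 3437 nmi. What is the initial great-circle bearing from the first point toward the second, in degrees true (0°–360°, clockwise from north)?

θ = atan2( sin Δλ·cos φ₂ ,  cos φ₁ sin φ₂ − sin φ₁ cos φ₂ cos Δλ )
  = atan2(-0.2844, -0.0690) = 256.37°

256.4°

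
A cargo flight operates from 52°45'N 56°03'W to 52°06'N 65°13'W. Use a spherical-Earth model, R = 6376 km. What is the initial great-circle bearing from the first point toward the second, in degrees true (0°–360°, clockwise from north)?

N = sin Δλ·cos φ₂ = -0.0979;  D = cos φ₁ sin φ₂ − sin φ₁ cos φ₂ cos Δλ = -0.0051
initial course = atan2(N, D) = 267.02°

267.0°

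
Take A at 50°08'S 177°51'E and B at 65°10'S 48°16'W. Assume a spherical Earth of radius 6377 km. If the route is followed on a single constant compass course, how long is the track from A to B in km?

8011 km

Δψ = ln[tan(π/4+φ₂/2)/tan(π/4+φ₁/2)] = -0.4991;  Δφ = -0.2624 rad,  Δλ = +2.3367 rad
q = Δφ/Δψ = 0.5258
d = R·√(Δφ² + q²Δλ²) = 6377·1.25625 = 8011 km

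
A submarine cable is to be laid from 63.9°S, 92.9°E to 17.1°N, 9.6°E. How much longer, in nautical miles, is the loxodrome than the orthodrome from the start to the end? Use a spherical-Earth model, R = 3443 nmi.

152 nmi

Great circle: cos σ = sin φ₁ sin φ₂ + cos φ₁ cos φ₂ cos Δλ,  σ = 1.7875 rad → d_gc = 6154.3 nmi
Rhumb line: Δψ = +1.7649, q = Δφ/Δψ = 0.8010, d_rh = R√(Δφ²+q²Δλ²) = 6306.2 nmi
Excess = 6306.2 − 6154.3 = 151.9 ≈ 152 nmi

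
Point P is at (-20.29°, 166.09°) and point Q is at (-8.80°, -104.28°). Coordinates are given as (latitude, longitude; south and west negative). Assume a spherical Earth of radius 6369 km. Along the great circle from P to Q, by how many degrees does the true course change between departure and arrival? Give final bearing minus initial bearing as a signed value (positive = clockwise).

-28.2°

Initial bearing θ₁ = atan2(sin Δλ cos φ₂, cos φ₁ sin φ₂ − sin φ₁ cos φ₂ cos Δλ) = 98.14°
Final bearing θ₂ = (initial bearing from the destination back to the start) + 180° = 69.98°
Δθ = θ₂ − θ₁ = -28.2°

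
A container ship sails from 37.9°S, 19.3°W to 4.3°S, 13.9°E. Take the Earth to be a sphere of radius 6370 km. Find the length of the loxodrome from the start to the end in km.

5037 km

Rhumb course C = atan2(Δλ, Δψ) with Δψ = ln[tan(π/4+φ₂/2)/tan(π/4+φ₁/2)] = +0.6407, Δλ = +0.5794 → C = 42.13°
d = R·|Δφ| / |cos C| = 6370·0.58643 / 0.74165 = 5037 km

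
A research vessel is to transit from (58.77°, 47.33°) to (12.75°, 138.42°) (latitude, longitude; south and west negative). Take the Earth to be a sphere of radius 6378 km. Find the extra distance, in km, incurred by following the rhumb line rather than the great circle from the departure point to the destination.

423 km

Great circle: cos σ = sin φ₁ sin φ₂ + cos φ₁ cos φ₂ cos Δλ,  σ = 1.3907 rad → d_gc = 8870.1 km
Rhumb line: Δψ = -1.0504, q = Δφ/Δψ = 0.7647, d_rh = R√(Δφ²+q²Δλ²) = 9293.0 km
Excess = 9293.0 − 8870.1 = 422.9 ≈ 423 km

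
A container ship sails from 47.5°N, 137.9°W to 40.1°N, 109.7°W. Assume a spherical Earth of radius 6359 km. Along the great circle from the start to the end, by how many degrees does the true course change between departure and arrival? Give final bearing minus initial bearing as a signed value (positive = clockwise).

Initial bearing θ₁ = atan2(sin Δλ cos φ₂, cos φ₁ sin φ₂ − sin φ₁ cos φ₂ cos Δλ) = 99.71°
Final bearing θ₂ = (initial bearing from the destination back to the start) + 180° = 119.48°
Δθ = θ₂ − θ₁ = +19.8°

+19.8°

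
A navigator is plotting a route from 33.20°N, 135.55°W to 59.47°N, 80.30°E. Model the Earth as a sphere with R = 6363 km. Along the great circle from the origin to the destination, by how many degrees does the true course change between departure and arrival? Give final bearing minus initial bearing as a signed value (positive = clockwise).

At departure: θ₁ = atan2(sin Δλ cos φ₂, cos φ₁ sin φ₂ − sin φ₁ cos φ₂ cos Δλ) = 342.55°
At arrival: θ₂ = atan2(sin Δλ cos φ₁, −cos φ₂ sin φ₁ + sin φ₂ cos φ₁ cos Δλ) = 209.61°
Δθ = θ₂ − θ₁ = -132.9°

-132.9°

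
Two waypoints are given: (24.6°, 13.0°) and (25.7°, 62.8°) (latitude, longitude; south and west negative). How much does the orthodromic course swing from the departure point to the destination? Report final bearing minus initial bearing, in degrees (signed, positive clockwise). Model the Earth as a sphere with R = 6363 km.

+22.3°

Initial bearing θ₁ = atan2(sin Δλ cos φ₂, cos φ₁ sin φ₂ − sin φ₁ cos φ₂ cos Δλ) = 77.53°
Final bearing θ₂ = (initial bearing from the destination back to the start) + 180° = 99.85°
Δθ = θ₂ − θ₁ = +22.3°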